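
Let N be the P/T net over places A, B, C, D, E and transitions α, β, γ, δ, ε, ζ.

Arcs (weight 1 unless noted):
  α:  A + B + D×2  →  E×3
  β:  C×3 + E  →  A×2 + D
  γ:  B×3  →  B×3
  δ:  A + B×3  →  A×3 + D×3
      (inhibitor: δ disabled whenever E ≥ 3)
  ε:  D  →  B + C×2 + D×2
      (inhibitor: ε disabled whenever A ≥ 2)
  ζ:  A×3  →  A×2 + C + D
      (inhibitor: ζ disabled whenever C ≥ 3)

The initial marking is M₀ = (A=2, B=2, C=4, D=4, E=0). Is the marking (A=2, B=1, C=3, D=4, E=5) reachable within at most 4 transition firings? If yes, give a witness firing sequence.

NO — not reachable within 4 firings

depth 0: 1 marking
depth 1: 2 markings reached so far
depth 2: 5 markings reached so far
depth 3: 10 markings reached so far
depth 4: 16 markings reached so far
target is not among the 16 markings reachable within 4 steps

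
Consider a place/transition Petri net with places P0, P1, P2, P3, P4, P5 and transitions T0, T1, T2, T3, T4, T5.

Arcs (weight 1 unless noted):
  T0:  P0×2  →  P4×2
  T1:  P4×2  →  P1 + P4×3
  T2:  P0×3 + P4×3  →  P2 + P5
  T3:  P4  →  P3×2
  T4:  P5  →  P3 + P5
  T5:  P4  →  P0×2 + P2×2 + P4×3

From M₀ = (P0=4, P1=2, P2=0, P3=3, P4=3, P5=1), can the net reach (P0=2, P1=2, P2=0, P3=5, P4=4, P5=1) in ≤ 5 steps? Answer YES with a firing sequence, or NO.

YES — reachable via ⟨T0, T3⟩ (2 firings)

step 1: fire T0:  (P0=4, P1=2, P2=0, P3=3, P4=3, P5=1) → (P0=2, P1=2, P2=0, P3=3, P4=5, P5=1)
step 2: fire T3:  (P0=2, P1=2, P2=0, P3=3, P4=5, P5=1) → (P0=2, P1=2, P2=0, P3=5, P4=4, P5=1)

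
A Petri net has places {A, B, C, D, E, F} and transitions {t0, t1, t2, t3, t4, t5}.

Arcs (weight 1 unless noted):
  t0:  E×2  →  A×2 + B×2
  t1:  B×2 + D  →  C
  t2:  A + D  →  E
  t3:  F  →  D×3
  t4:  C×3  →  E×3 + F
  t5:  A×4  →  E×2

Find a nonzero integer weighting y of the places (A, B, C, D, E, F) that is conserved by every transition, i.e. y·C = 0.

y = (A:1, B:1, C:3, D:1, E:2, F:3)

Incidence matrix C (rows=places, cols=transitions):
       t0   t1   t2   t3   t4   t5
    A   2    0   -1    0    0   -4
    B   2   -2    0    0    0    0
    C   0    1    0    0   -3    0
    D   0   -1   -1    3    0    0
    E  -2    0    1    0    3    2
    F   0    0    0   -1    1    0

Candidate y = [1, 1, 3, 1, 2, 3]; check y·C column-wise:
  col t0: 1·2 + 1·2 + 3·0 + 1·0 + 2·-2 + 3·0 = 0
  col t1: 1·0 + 1·-2 + 3·1 + 1·-1 + 2·0 + 3·0 = 0
  col t2: 1·-1 + 1·0 + 3·0 + 1·-1 + 2·1 + 3·0 = 0
  col t3: 1·0 + 1·0 + 3·0 + 1·3 + 2·0 + 3·-1 = 0
  col t4: 1·0 + 1·0 + 3·-3 + 1·0 + 2·3 + 3·1 = 0
  col t5: 1·-4 + 1·0 + 3·0 + 1·0 + 2·2 + 3·0 = 0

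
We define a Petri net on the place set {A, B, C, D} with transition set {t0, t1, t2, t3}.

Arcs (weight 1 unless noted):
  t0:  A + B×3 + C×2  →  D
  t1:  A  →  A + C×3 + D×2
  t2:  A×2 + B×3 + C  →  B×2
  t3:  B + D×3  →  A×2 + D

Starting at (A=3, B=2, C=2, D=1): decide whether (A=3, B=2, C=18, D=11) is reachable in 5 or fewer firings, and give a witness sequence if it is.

NO — not reachable within 5 firings

depth 0: 1 marking
depth 1: 2 markings reached so far
depth 2: 4 markings reached so far
depth 3: 6 markings reached so far
depth 4: 9 markings reached so far
depth 5: 12 markings reached so far
target is not among the 12 markings reachable within 5 steps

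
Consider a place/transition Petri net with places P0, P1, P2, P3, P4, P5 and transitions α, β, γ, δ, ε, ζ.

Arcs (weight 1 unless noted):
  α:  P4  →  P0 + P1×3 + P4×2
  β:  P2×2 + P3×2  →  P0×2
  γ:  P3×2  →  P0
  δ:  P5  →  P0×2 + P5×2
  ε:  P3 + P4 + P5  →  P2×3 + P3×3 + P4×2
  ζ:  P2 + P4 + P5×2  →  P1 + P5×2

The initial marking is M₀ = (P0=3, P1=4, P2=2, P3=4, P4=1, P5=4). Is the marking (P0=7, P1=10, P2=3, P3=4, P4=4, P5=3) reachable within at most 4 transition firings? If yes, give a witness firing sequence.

step 1: fire α:  (P0=3, P1=4, P2=2, P3=4, P4=1, P5=4) → (P0=4, P1=7, P2=2, P3=4, P4=2, P5=4)
step 2: fire α:  (P0=4, P1=7, P2=2, P3=4, P4=2, P5=4) → (P0=5, P1=10, P2=2, P3=4, P4=3, P5=4)
step 3: fire β:  (P0=5, P1=10, P2=2, P3=4, P4=3, P5=4) → (P0=7, P1=10, P2=0, P3=2, P4=3, P5=4)
step 4: fire ε:  (P0=7, P1=10, P2=0, P3=2, P4=3, P5=4) → (P0=7, P1=10, P2=3, P3=4, P4=4, P5=3)

YES — reachable via ⟨α, α, β, ε⟩ (4 firings)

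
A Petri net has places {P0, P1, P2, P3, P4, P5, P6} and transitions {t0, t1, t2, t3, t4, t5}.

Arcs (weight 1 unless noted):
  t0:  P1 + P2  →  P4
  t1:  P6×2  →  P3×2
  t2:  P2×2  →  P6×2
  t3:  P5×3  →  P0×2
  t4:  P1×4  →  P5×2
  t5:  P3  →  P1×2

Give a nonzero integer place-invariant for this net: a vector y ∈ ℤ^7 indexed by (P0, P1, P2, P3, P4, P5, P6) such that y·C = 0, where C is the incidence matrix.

Incidence matrix C (rows=places, cols=transitions):
       t0   t1   t2   t3   t4   t5
   P0   0    0    0    2    0    0
   P1  -1    0    0    0   -4    2
   P2  -1    0   -2    0    0    0
   P3   0    2    0    0    0   -1
   P4   1    0    0    0    0    0
   P5   0    0    0   -3    2    0
   P6   0   -2    2    0    0    0

Candidate y = [3, 1, 2, 2, 3, 2, 2]; check y·C column-wise:
  col t0: 3·0 + 1·-1 + 2·-1 + 2·0 + 3·1 + 2·0 + 2·0 = 0
  col t1: 3·0 + 1·0 + 2·0 + 2·2 + 3·0 + 2·0 + 2·-2 = 0
  col t2: 3·0 + 1·0 + 2·-2 + 2·0 + 3·0 + 2·0 + 2·2 = 0
  col t3: 3·2 + 1·0 + 2·0 + 2·0 + 3·0 + 2·-3 + 2·0 = 0
  col t4: 3·0 + 1·-4 + 2·0 + 2·0 + 3·0 + 2·2 + 2·0 = 0
  col t5: 3·0 + 1·2 + 2·0 + 2·-1 + 3·0 + 2·0 + 2·0 = 0

y = (P0:3, P1:1, P2:2, P3:2, P4:3, P5:2, P6:2)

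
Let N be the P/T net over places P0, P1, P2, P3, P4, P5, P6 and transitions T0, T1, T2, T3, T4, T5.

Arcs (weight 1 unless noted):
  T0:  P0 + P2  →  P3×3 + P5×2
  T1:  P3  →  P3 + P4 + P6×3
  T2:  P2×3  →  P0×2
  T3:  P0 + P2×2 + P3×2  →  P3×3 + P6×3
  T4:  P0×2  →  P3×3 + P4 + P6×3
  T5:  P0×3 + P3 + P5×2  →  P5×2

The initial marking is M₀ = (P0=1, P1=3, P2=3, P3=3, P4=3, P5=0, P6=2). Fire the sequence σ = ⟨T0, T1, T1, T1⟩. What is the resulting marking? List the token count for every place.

(P0=0, P1=3, P2=2, P3=6, P4=6, P5=2, P6=11)

step 1: fire T0:  (P0=1, P1=3, P2=3, P3=3, P4=3, P5=0, P6=2) → (P0=0, P1=3, P2=2, P3=6, P4=3, P5=2, P6=2)
step 2: fire T1:  (P0=0, P1=3, P2=2, P3=6, P4=3, P5=2, P6=2) → (P0=0, P1=3, P2=2, P3=6, P4=4, P5=2, P6=5)
step 3: fire T1:  (P0=0, P1=3, P2=2, P3=6, P4=4, P5=2, P6=5) → (P0=0, P1=3, P2=2, P3=6, P4=5, P5=2, P6=8)
step 4: fire T1:  (P0=0, P1=3, P2=2, P3=6, P4=5, P5=2, P6=8) → (P0=0, P1=3, P2=2, P3=6, P4=6, P5=2, P6=11)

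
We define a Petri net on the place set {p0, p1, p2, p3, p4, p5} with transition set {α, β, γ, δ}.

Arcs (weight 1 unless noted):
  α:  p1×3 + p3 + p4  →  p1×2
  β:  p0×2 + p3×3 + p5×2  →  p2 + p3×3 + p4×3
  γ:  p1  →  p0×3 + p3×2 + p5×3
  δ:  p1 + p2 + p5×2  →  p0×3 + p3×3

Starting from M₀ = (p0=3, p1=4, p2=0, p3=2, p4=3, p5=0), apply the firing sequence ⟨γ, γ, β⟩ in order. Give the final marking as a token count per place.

step 1: fire γ:  (p0=3, p1=4, p2=0, p3=2, p4=3, p5=0) → (p0=6, p1=3, p2=0, p3=4, p4=3, p5=3)
step 2: fire γ:  (p0=6, p1=3, p2=0, p3=4, p4=3, p5=3) → (p0=9, p1=2, p2=0, p3=6, p4=3, p5=6)
step 3: fire β:  (p0=9, p1=2, p2=0, p3=6, p4=3, p5=6) → (p0=7, p1=2, p2=1, p3=6, p4=6, p5=4)

(p0=7, p1=2, p2=1, p3=6, p4=6, p5=4)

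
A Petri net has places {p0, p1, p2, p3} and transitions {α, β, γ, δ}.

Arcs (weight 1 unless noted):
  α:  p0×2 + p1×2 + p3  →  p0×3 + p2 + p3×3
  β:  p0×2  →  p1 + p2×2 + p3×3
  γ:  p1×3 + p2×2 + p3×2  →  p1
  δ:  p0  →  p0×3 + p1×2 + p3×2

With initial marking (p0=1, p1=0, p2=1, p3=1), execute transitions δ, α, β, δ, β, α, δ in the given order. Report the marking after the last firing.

(p0=5, p1=4, p2=7, p3=17)

step 1: fire δ:  (p0=1, p1=0, p2=1, p3=1) → (p0=3, p1=2, p2=1, p3=3)
step 2: fire α:  (p0=3, p1=2, p2=1, p3=3) → (p0=4, p1=0, p2=2, p3=5)
step 3: fire β:  (p0=4, p1=0, p2=2, p3=5) → (p0=2, p1=1, p2=4, p3=8)
step 4: fire δ:  (p0=2, p1=1, p2=4, p3=8) → (p0=4, p1=3, p2=4, p3=10)
step 5: fire β:  (p0=4, p1=3, p2=4, p3=10) → (p0=2, p1=4, p2=6, p3=13)
step 6: fire α:  (p0=2, p1=4, p2=6, p3=13) → (p0=3, p1=2, p2=7, p3=15)
step 7: fire δ:  (p0=3, p1=2, p2=7, p3=15) → (p0=5, p1=4, p2=7, p3=17)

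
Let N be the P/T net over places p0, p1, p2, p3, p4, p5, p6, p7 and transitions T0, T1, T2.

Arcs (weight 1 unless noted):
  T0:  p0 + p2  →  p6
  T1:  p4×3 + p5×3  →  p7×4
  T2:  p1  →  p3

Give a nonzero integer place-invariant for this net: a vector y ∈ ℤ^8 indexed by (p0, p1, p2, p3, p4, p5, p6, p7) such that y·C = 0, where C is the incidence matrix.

y = (p0:1, p1:0, p2:-1, p3:0, p4:0, p5:0, p6:0, p7:0)

Incidence matrix C (rows=places, cols=transitions):
       T0   T1   T2
   p0  -1    0    0
   p1   0    0   -1
   p2  -1    0    0
   p3   0    0    1
   p4   0   -3    0
   p5   0   -3    0
   p6   1    0    0
   p7   0    4    0

Candidate y = [1, 0, -1, 0, 0, 0, 0, 0]; check y·C column-wise:
  col T0: 1·-1 + -1·-1 + 0·1 = 0
  col T1: 1·0 + -1·0 + 0·-3 + 0·-3 + 0·4 = 0
  col T2: 1·0 + 0·-1 + -1·0 + 0·1 = 0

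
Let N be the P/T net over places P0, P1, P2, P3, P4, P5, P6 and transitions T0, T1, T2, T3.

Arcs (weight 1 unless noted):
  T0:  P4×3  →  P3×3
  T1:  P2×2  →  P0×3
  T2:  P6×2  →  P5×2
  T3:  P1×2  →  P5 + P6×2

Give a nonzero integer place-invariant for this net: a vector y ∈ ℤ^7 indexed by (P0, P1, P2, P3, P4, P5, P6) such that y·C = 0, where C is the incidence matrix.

y = (P0:2, P1:0, P2:3, P3:0, P4:0, P5:0, P6:0)

Incidence matrix C (rows=places, cols=transitions):
       T0   T1   T2   T3
   P0   0    3    0    0
   P1   0    0    0   -2
   P2   0   -2    0    0
   P3   3    0    0    0
   P4  -3    0    0    0
   P5   0    0    2    1
   P6   0    0   -2    2

Candidate y = [2, 0, 3, 0, 0, 0, 0]; check y·C column-wise:
  col T0: 2·0 + 3·0 + 0·3 + 0·-3 = 0
  col T1: 2·3 + 3·-2 = 0
  col T2: 2·0 + 3·0 + 0·2 + 0·-2 = 0
  col T3: 2·0 + 0·-2 + 3·0 + 0·1 + 0·2 = 0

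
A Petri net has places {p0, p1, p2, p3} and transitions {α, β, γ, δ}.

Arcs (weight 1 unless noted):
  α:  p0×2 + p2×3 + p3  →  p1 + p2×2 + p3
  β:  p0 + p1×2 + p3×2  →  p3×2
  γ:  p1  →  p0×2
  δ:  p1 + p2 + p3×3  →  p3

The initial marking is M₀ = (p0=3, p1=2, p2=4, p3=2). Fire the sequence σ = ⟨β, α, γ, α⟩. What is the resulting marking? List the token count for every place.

(p0=0, p1=1, p2=2, p3=2)

step 1: fire β:  (p0=3, p1=2, p2=4, p3=2) → (p0=2, p1=0, p2=4, p3=2)
step 2: fire α:  (p0=2, p1=0, p2=4, p3=2) → (p0=0, p1=1, p2=3, p3=2)
step 3: fire γ:  (p0=0, p1=1, p2=3, p3=2) → (p0=2, p1=0, p2=3, p3=2)
step 4: fire α:  (p0=2, p1=0, p2=3, p3=2) → (p0=0, p1=1, p2=2, p3=2)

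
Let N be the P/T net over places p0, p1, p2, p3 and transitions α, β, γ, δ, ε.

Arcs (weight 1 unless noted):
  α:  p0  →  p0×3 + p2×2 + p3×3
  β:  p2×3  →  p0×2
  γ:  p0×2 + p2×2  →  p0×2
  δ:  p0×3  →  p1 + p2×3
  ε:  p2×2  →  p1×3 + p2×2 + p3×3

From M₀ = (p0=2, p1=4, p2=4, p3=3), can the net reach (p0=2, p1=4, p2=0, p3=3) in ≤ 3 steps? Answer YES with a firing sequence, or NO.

step 1: fire γ:  (p0=2, p1=4, p2=4, p3=3) → (p0=2, p1=4, p2=2, p3=3)
step 2: fire γ:  (p0=2, p1=4, p2=2, p3=3) → (p0=2, p1=4, p2=0, p3=3)

YES — reachable via ⟨γ, γ⟩ (2 firings)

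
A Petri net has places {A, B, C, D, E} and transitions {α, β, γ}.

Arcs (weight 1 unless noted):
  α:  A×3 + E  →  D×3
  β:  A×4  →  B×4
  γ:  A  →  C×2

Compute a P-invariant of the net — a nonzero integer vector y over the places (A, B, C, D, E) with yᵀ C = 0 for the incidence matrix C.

y = (A:2, B:2, C:1, D:2, E:0)

Incidence matrix C (rows=places, cols=transitions):
        α    β    γ
    A  -3   -4   -1
    B   0    4    0
    C   0    0    2
    D   3    0    0
    E  -1    0    0

Candidate y = [2, 2, 1, 2, 0]; check y·C column-wise:
  col α: 2·-3 + 2·0 + 1·0 + 2·3 + 0·-1 = 0
  col β: 2·-4 + 2·4 + 1·0 + 2·0 = 0
  col γ: 2·-1 + 2·0 + 1·2 + 2·0 = 0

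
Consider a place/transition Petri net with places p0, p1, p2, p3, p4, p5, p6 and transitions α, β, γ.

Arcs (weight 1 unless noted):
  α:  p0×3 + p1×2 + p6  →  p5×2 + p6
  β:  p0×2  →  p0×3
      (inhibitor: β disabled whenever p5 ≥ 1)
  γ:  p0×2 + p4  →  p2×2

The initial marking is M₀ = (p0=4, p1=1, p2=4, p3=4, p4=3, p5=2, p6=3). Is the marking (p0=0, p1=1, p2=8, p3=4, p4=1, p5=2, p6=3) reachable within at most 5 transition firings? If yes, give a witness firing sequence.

step 1: fire γ:  (p0=4, p1=1, p2=4, p3=4, p4=3, p5=2, p6=3) → (p0=2, p1=1, p2=6, p3=4, p4=2, p5=2, p6=3)
step 2: fire γ:  (p0=2, p1=1, p2=6, p3=4, p4=2, p5=2, p6=3) → (p0=0, p1=1, p2=8, p3=4, p4=1, p5=2, p6=3)

YES — reachable via ⟨γ, γ⟩ (2 firings)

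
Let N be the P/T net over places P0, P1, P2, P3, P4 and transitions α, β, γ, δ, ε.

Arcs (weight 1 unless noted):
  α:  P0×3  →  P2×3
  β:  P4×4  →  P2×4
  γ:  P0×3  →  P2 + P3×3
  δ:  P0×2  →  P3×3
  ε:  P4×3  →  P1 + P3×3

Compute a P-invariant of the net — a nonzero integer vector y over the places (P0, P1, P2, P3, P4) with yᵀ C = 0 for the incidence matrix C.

y = (P0:3, P1:3, P2:3, P3:2, P4:3)

Incidence matrix C (rows=places, cols=transitions):
        α    β    γ    δ    ε
   P0  -3    0   -3   -2    0
   P1   0    0    0    0    1
   P2   3    4    1    0    0
   P3   0    0    3    3    3
   P4   0   -4    0    0   -3

Candidate y = [3, 3, 3, 2, 3]; check y·C column-wise:
  col α: 3·-3 + 3·0 + 3·3 + 2·0 + 3·0 = 0
  col β: 3·0 + 3·0 + 3·4 + 2·0 + 3·-4 = 0
  col γ: 3·-3 + 3·0 + 3·1 + 2·3 + 3·0 = 0
  col δ: 3·-2 + 3·0 + 3·0 + 2·3 + 3·0 = 0
  col ε: 3·0 + 3·1 + 3·0 + 2·3 + 3·-3 = 0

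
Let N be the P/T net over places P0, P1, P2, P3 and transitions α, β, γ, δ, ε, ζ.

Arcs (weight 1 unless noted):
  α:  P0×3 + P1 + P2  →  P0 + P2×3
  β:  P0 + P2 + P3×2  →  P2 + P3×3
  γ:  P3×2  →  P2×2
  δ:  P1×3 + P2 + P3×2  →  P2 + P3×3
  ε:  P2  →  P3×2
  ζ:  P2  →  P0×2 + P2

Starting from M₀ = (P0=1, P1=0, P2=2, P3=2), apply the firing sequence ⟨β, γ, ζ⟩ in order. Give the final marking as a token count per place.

step 1: fire β:  (P0=1, P1=0, P2=2, P3=2) → (P0=0, P1=0, P2=2, P3=3)
step 2: fire γ:  (P0=0, P1=0, P2=2, P3=3) → (P0=0, P1=0, P2=4, P3=1)
step 3: fire ζ:  (P0=0, P1=0, P2=4, P3=1) → (P0=2, P1=0, P2=4, P3=1)

(P0=2, P1=0, P2=4, P3=1)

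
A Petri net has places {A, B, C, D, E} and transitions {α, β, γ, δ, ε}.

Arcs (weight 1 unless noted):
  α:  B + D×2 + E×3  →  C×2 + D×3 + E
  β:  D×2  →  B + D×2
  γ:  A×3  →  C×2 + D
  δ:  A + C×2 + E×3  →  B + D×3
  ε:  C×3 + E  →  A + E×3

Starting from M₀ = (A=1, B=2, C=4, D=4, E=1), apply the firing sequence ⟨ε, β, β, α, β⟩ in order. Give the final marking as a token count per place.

step 1: fire ε:  (A=1, B=2, C=4, D=4, E=1) → (A=2, B=2, C=1, D=4, E=3)
step 2: fire β:  (A=2, B=2, C=1, D=4, E=3) → (A=2, B=3, C=1, D=4, E=3)
step 3: fire β:  (A=2, B=3, C=1, D=4, E=3) → (A=2, B=4, C=1, D=4, E=3)
step 4: fire α:  (A=2, B=4, C=1, D=4, E=3) → (A=2, B=3, C=3, D=5, E=1)
step 5: fire β:  (A=2, B=3, C=3, D=5, E=1) → (A=2, B=4, C=3, D=5, E=1)

(A=2, B=4, C=3, D=5, E=1)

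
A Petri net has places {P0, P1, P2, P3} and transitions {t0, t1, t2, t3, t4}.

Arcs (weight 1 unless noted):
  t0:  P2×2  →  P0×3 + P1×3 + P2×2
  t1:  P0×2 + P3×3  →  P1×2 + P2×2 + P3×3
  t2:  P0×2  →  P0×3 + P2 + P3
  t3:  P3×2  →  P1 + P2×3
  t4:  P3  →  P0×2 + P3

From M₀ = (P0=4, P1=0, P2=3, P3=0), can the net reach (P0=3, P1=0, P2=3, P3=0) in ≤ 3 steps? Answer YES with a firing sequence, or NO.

depth 0: 1 marking
depth 1: 3 markings reached so far
depth 2: 7 markings reached so far
depth 3: 15 markings reached so far
target is not among the 15 markings reachable within 3 steps

NO — not reachable within 3 firings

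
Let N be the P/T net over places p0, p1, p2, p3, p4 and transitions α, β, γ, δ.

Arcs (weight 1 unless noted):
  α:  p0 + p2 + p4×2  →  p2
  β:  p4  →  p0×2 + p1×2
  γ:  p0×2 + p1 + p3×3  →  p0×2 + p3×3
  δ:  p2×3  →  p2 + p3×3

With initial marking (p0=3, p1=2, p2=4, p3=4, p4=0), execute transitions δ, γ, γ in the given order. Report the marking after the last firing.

step 1: fire δ:  (p0=3, p1=2, p2=4, p3=4, p4=0) → (p0=3, p1=2, p2=2, p3=7, p4=0)
step 2: fire γ:  (p0=3, p1=2, p2=2, p3=7, p4=0) → (p0=3, p1=1, p2=2, p3=7, p4=0)
step 3: fire γ:  (p0=3, p1=1, p2=2, p3=7, p4=0) → (p0=3, p1=0, p2=2, p3=7, p4=0)

(p0=3, p1=0, p2=2, p3=7, p4=0)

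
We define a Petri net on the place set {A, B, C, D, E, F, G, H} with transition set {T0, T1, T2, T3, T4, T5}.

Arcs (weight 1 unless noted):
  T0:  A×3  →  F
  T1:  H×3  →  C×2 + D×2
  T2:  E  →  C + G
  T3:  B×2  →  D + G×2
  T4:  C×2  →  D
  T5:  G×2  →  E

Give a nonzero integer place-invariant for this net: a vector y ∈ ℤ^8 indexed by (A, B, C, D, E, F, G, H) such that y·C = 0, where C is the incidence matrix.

Incidence matrix C (rows=places, cols=transitions):
       T0   T1   T2   T3   T4   T5
    A  -3    0    0    0    0    0
    B   0    0    0   -2    0    0
    C   0    2    1    0   -2    0
    D   0    2    0    1    1    0
    E   0    0   -1    0    0    1
    F   1    0    0    0    0    0
    G   0    0    1    2    0   -2
    H   0   -3    0    0    0    0

Candidate y = [1, 0, 0, 0, 0, 3, 0, 0]; check y·C column-wise:
  col T0: 1·-3 + 3·1 = 0
  col T1: 1·0 + 0·2 + 0·2 + 3·0 + 0·-3 = 0
  col T2: 1·0 + 0·1 + 0·-1 + 3·0 + 0·1 = 0
  col T3: 1·0 + 0·-2 + 0·1 + 3·0 + 0·2 = 0
  col T4: 1·0 + 0·-2 + 0·1 + 3·0 = 0
  col T5: 1·0 + 0·1 + 3·0 + 0·-2 = 0

y = (A:1, B:0, C:0, D:0, E:0, F:3, G:0, H:0)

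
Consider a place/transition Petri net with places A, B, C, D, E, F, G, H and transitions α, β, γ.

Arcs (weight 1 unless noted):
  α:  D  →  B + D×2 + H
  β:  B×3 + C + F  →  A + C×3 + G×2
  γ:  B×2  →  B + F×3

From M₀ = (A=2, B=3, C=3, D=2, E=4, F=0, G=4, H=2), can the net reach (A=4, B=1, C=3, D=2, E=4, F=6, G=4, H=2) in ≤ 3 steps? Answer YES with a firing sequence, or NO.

depth 0: 1 marking
depth 1: 3 markings reached so far
depth 2: 6 markings reached so far
depth 3: 10 markings reached so far
target is not among the 10 markings reachable within 3 steps

NO — not reachable within 3 firings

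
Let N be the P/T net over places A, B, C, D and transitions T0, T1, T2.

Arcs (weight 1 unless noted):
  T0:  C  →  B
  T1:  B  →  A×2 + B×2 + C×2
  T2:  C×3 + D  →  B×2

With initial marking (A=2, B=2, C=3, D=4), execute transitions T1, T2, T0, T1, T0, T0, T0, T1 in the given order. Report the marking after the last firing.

(A=8, B=11, C=2, D=3)

step 1: fire T1:  (A=2, B=2, C=3, D=4) → (A=4, B=3, C=5, D=4)
step 2: fire T2:  (A=4, B=3, C=5, D=4) → (A=4, B=5, C=2, D=3)
step 3: fire T0:  (A=4, B=5, C=2, D=3) → (A=4, B=6, C=1, D=3)
step 4: fire T1:  (A=4, B=6, C=1, D=3) → (A=6, B=7, C=3, D=3)
step 5: fire T0:  (A=6, B=7, C=3, D=3) → (A=6, B=8, C=2, D=3)
step 6: fire T0:  (A=6, B=8, C=2, D=3) → (A=6, B=9, C=1, D=3)
step 7: fire T0:  (A=6, B=9, C=1, D=3) → (A=6, B=10, C=0, D=3)
step 8: fire T1:  (A=6, B=10, C=0, D=3) → (A=8, B=11, C=2, D=3)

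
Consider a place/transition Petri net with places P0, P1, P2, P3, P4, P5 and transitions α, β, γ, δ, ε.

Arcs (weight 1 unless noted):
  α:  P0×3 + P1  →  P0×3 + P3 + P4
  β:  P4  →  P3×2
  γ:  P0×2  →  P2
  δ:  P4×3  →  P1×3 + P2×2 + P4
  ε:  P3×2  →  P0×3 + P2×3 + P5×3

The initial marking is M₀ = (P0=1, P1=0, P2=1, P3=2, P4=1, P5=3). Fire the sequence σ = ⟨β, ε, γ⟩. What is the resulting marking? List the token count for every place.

(P0=2, P1=0, P2=5, P3=2, P4=0, P5=6)

step 1: fire β:  (P0=1, P1=0, P2=1, P3=2, P4=1, P5=3) → (P0=1, P1=0, P2=1, P3=4, P4=0, P5=3)
step 2: fire ε:  (P0=1, P1=0, P2=1, P3=4, P4=0, P5=3) → (P0=4, P1=0, P2=4, P3=2, P4=0, P5=6)
step 3: fire γ:  (P0=4, P1=0, P2=4, P3=2, P4=0, P5=6) → (P0=2, P1=0, P2=5, P3=2, P4=0, P5=6)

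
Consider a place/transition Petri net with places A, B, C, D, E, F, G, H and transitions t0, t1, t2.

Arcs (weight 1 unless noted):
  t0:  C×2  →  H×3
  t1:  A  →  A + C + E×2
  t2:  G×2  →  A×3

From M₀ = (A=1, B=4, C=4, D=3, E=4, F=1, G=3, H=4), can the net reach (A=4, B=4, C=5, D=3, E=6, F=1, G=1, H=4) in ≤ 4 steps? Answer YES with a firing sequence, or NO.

YES — reachable via ⟨t1, t2⟩ (2 firings)

step 1: fire t1:  (A=1, B=4, C=4, D=3, E=4, F=1, G=3, H=4) → (A=1, B=4, C=5, D=3, E=6, F=1, G=3, H=4)
step 2: fire t2:  (A=1, B=4, C=5, D=3, E=6, F=1, G=3, H=4) → (A=4, B=4, C=5, D=3, E=6, F=1, G=1, H=4)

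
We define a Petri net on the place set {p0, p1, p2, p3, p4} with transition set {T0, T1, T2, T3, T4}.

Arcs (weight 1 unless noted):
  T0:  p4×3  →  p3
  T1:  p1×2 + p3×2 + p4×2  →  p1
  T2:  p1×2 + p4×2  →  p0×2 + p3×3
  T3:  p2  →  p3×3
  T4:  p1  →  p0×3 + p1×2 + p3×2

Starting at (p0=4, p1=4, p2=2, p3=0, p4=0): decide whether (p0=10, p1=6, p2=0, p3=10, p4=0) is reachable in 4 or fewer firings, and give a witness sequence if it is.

YES — reachable via ⟨T3, T3, T4, T4⟩ (4 firings)

step 1: fire T3:  (p0=4, p1=4, p2=2, p3=0, p4=0) → (p0=4, p1=4, p2=1, p3=3, p4=0)
step 2: fire T3:  (p0=4, p1=4, p2=1, p3=3, p4=0) → (p0=4, p1=4, p2=0, p3=6, p4=0)
step 3: fire T4:  (p0=4, p1=4, p2=0, p3=6, p4=0) → (p0=7, p1=5, p2=0, p3=8, p4=0)
step 4: fire T4:  (p0=7, p1=5, p2=0, p3=8, p4=0) → (p0=10, p1=6, p2=0, p3=10, p4=0)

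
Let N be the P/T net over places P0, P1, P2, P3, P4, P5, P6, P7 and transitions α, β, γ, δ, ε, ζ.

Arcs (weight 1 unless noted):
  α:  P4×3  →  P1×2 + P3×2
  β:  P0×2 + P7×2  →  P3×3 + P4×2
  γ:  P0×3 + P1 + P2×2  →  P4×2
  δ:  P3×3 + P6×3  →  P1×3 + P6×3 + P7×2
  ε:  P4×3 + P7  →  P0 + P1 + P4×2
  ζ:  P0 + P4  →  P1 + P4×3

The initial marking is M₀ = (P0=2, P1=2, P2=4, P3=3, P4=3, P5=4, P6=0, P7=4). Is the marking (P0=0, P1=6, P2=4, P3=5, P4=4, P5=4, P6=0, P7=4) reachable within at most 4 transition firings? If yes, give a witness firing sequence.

YES — reachable via ⟨ζ, α, ζ⟩ (3 firings)

step 1: fire ζ:  (P0=2, P1=2, P2=4, P3=3, P4=3, P5=4, P6=0, P7=4) → (P0=1, P1=3, P2=4, P3=3, P4=5, P5=4, P6=0, P7=4)
step 2: fire α:  (P0=1, P1=3, P2=4, P3=3, P4=5, P5=4, P6=0, P7=4) → (P0=1, P1=5, P2=4, P3=5, P4=2, P5=4, P6=0, P7=4)
step 3: fire ζ:  (P0=1, P1=5, P2=4, P3=5, P4=2, P5=4, P6=0, P7=4) → (P0=0, P1=6, P2=4, P3=5, P4=4, P5=4, P6=0, P7=4)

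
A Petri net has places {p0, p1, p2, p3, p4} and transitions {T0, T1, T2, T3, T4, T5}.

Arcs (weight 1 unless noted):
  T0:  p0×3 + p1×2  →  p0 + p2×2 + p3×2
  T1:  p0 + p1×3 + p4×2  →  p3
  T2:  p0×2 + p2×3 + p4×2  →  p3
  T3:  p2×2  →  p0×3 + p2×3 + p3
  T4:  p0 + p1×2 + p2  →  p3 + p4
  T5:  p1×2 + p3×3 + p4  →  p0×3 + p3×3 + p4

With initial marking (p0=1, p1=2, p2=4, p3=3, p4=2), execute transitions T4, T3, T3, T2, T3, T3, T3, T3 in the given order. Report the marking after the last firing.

step 1: fire T4:  (p0=1, p1=2, p2=4, p3=3, p4=2) → (p0=0, p1=0, p2=3, p3=4, p4=3)
step 2: fire T3:  (p0=0, p1=0, p2=3, p3=4, p4=3) → (p0=3, p1=0, p2=4, p3=5, p4=3)
step 3: fire T3:  (p0=3, p1=0, p2=4, p3=5, p4=3) → (p0=6, p1=0, p2=5, p3=6, p4=3)
step 4: fire T2:  (p0=6, p1=0, p2=5, p3=6, p4=3) → (p0=4, p1=0, p2=2, p3=7, p4=1)
step 5: fire T3:  (p0=4, p1=0, p2=2, p3=7, p4=1) → (p0=7, p1=0, p2=3, p3=8, p4=1)
step 6: fire T3:  (p0=7, p1=0, p2=3, p3=8, p4=1) → (p0=10, p1=0, p2=4, p3=9, p4=1)
step 7: fire T3:  (p0=10, p1=0, p2=4, p3=9, p4=1) → (p0=13, p1=0, p2=5, p3=10, p4=1)
step 8: fire T3:  (p0=13, p1=0, p2=5, p3=10, p4=1) → (p0=16, p1=0, p2=6, p3=11, p4=1)

(p0=16, p1=0, p2=6, p3=11, p4=1)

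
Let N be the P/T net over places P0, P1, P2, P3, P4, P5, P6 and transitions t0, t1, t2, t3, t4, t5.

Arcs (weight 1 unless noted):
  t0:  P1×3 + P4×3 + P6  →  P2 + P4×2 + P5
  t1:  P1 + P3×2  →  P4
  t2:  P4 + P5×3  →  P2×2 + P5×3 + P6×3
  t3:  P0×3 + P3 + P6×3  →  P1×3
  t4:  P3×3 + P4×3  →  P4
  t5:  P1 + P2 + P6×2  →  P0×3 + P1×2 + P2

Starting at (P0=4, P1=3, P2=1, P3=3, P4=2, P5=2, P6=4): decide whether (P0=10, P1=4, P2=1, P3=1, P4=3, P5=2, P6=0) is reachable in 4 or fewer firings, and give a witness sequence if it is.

step 1: fire t1:  (P0=4, P1=3, P2=1, P3=3, P4=2, P5=2, P6=4) → (P0=4, P1=2, P2=1, P3=1, P4=3, P5=2, P6=4)
step 2: fire t5:  (P0=4, P1=2, P2=1, P3=1, P4=3, P5=2, P6=4) → (P0=7, P1=3, P2=1, P3=1, P4=3, P5=2, P6=2)
step 3: fire t5:  (P0=7, P1=3, P2=1, P3=1, P4=3, P5=2, P6=2) → (P0=10, P1=4, P2=1, P3=1, P4=3, P5=2, P6=0)

YES — reachable via ⟨t1, t5, t5⟩ (3 firings)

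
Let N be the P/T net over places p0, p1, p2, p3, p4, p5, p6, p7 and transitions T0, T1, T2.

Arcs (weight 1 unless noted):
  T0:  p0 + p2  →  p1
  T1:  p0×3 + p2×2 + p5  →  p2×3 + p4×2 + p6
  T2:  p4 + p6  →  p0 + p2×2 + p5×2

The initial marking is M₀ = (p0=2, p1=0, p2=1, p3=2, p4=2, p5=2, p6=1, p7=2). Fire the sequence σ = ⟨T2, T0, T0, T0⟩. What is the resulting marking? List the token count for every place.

(p0=0, p1=3, p2=0, p3=2, p4=1, p5=4, p6=0, p7=2)

step 1: fire T2:  (p0=2, p1=0, p2=1, p3=2, p4=2, p5=2, p6=1, p7=2) → (p0=3, p1=0, p2=3, p3=2, p4=1, p5=4, p6=0, p7=2)
step 2: fire T0:  (p0=3, p1=0, p2=3, p3=2, p4=1, p5=4, p6=0, p7=2) → (p0=2, p1=1, p2=2, p3=2, p4=1, p5=4, p6=0, p7=2)
step 3: fire T0:  (p0=2, p1=1, p2=2, p3=2, p4=1, p5=4, p6=0, p7=2) → (p0=1, p1=2, p2=1, p3=2, p4=1, p5=4, p6=0, p7=2)
step 4: fire T0:  (p0=1, p1=2, p2=1, p3=2, p4=1, p5=4, p6=0, p7=2) → (p0=0, p1=3, p2=0, p3=2, p4=1, p5=4, p6=0, p7=2)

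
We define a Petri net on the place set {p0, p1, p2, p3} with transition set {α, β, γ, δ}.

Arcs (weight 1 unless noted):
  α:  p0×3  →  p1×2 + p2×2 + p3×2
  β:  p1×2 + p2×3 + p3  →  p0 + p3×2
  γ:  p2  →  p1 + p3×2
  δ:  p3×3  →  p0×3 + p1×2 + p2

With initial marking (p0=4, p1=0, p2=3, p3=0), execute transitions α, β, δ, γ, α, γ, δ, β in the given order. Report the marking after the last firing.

step 1: fire α:  (p0=4, p1=0, p2=3, p3=0) → (p0=1, p1=2, p2=5, p3=2)
step 2: fire β:  (p0=1, p1=2, p2=5, p3=2) → (p0=2, p1=0, p2=2, p3=3)
step 3: fire δ:  (p0=2, p1=0, p2=2, p3=3) → (p0=5, p1=2, p2=3, p3=0)
step 4: fire γ:  (p0=5, p1=2, p2=3, p3=0) → (p0=5, p1=3, p2=2, p3=2)
step 5: fire α:  (p0=5, p1=3, p2=2, p3=2) → (p0=2, p1=5, p2=4, p3=4)
step 6: fire γ:  (p0=2, p1=5, p2=4, p3=4) → (p0=2, p1=6, p2=3, p3=6)
step 7: fire δ:  (p0=2, p1=6, p2=3, p3=6) → (p0=5, p1=8, p2=4, p3=3)
step 8: fire β:  (p0=5, p1=8, p2=4, p3=3) → (p0=6, p1=6, p2=1, p3=4)

(p0=6, p1=6, p2=1, p3=4)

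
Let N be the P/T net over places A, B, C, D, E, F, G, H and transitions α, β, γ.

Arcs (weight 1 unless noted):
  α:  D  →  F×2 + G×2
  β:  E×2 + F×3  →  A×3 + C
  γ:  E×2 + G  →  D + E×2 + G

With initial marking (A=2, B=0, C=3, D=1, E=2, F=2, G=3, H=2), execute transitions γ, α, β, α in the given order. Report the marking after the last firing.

step 1: fire γ:  (A=2, B=0, C=3, D=1, E=2, F=2, G=3, H=2) → (A=2, B=0, C=3, D=2, E=2, F=2, G=3, H=2)
step 2: fire α:  (A=2, B=0, C=3, D=2, E=2, F=2, G=3, H=2) → (A=2, B=0, C=3, D=1, E=2, F=4, G=5, H=2)
step 3: fire β:  (A=2, B=0, C=3, D=1, E=2, F=4, G=5, H=2) → (A=5, B=0, C=4, D=1, E=0, F=1, G=5, H=2)
step 4: fire α:  (A=5, B=0, C=4, D=1, E=0, F=1, G=5, H=2) → (A=5, B=0, C=4, D=0, E=0, F=3, G=7, H=2)

(A=5, B=0, C=4, D=0, E=0, F=3, G=7, H=2)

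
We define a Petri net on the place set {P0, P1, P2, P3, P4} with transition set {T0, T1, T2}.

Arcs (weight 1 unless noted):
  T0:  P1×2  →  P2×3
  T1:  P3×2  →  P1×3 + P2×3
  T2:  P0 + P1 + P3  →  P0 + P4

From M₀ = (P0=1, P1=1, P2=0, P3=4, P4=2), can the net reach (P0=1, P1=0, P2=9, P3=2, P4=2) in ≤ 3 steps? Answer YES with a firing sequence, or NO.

step 1: fire T1:  (P0=1, P1=1, P2=0, P3=4, P4=2) → (P0=1, P1=4, P2=3, P3=2, P4=2)
step 2: fire T0:  (P0=1, P1=4, P2=3, P3=2, P4=2) → (P0=1, P1=2, P2=6, P3=2, P4=2)
step 3: fire T0:  (P0=1, P1=2, P2=6, P3=2, P4=2) → (P0=1, P1=0, P2=9, P3=2, P4=2)

YES — reachable via ⟨T1, T0, T0⟩ (3 firings)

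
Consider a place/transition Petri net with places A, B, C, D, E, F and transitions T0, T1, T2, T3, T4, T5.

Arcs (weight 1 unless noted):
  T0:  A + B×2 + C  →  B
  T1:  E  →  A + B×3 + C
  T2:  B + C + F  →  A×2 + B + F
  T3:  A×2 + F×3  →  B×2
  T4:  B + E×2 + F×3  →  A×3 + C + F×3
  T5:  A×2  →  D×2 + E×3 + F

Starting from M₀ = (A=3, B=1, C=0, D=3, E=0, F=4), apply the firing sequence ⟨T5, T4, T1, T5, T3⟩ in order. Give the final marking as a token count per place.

(A=1, B=5, C=2, D=7, E=3, F=3)

step 1: fire T5:  (A=3, B=1, C=0, D=3, E=0, F=4) → (A=1, B=1, C=0, D=5, E=3, F=5)
step 2: fire T4:  (A=1, B=1, C=0, D=5, E=3, F=5) → (A=4, B=0, C=1, D=5, E=1, F=5)
step 3: fire T1:  (A=4, B=0, C=1, D=5, E=1, F=5) → (A=5, B=3, C=2, D=5, E=0, F=5)
step 4: fire T5:  (A=5, B=3, C=2, D=5, E=0, F=5) → (A=3, B=3, C=2, D=7, E=3, F=6)
step 5: fire T3:  (A=3, B=3, C=2, D=7, E=3, F=6) → (A=1, B=5, C=2, D=7, E=3, F=3)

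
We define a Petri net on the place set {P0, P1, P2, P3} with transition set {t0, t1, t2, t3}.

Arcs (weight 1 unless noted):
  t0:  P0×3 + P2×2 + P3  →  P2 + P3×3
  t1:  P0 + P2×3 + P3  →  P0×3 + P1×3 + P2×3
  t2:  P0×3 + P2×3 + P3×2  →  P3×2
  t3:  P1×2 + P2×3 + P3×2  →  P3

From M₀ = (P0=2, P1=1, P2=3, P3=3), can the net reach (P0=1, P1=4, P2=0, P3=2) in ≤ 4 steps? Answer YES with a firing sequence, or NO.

step 1: fire t1:  (P0=2, P1=1, P2=3, P3=3) → (P0=4, P1=4, P2=3, P3=2)
step 2: fire t2:  (P0=4, P1=4, P2=3, P3=2) → (P0=1, P1=4, P2=0, P3=2)

YES — reachable via ⟨t1, t2⟩ (2 firings)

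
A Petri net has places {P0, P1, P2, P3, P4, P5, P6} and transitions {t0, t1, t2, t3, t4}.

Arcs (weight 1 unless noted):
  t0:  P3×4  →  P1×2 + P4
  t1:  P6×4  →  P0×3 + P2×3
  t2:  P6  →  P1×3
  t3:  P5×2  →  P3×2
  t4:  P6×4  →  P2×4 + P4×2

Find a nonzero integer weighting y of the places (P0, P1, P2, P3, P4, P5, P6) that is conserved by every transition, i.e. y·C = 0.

y = (P0:2, P1:0, P2:-2, P3:1, P4:4, P5:1, P6:0)

Incidence matrix C (rows=places, cols=transitions):
       t0   t1   t2   t3   t4
   P0   0    3    0    0    0
   P1   2    0    3    0    0
   P2   0    3    0    0    4
   P3  -4    0    0    2    0
   P4   1    0    0    0    2
   P5   0    0    0   -2    0
   P6   0   -4   -1    0   -4

Candidate y = [2, 0, -2, 1, 4, 1, 0]; check y·C column-wise:
  col t0: 2·0 + 0·2 + -2·0 + 1·-4 + 4·1 + 1·0 = 0
  col t1: 2·3 + -2·3 + 1·0 + 4·0 + 1·0 + 0·-4 = 0
  col t2: 2·0 + 0·3 + -2·0 + 1·0 + 4·0 + 1·0 + 0·-1 = 0
  col t3: 2·0 + -2·0 + 1·2 + 4·0 + 1·-2 = 0
  col t4: 2·0 + -2·4 + 1·0 + 4·2 + 1·0 + 0·-4 = 0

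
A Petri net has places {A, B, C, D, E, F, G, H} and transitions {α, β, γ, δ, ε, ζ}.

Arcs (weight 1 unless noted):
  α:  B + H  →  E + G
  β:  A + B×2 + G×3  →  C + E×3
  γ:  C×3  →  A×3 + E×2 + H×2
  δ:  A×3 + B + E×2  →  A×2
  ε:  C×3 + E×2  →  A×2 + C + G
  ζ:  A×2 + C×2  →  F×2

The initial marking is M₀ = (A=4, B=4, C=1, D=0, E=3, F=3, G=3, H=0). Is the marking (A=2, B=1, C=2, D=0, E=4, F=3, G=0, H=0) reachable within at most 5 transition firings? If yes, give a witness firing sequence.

YES — reachable via ⟨β, δ⟩ (2 firings)

step 1: fire β:  (A=4, B=4, C=1, D=0, E=3, F=3, G=3, H=0) → (A=3, B=2, C=2, D=0, E=6, F=3, G=0, H=0)
step 2: fire δ:  (A=3, B=2, C=2, D=0, E=6, F=3, G=0, H=0) → (A=2, B=1, C=2, D=0, E=4, F=3, G=0, H=0)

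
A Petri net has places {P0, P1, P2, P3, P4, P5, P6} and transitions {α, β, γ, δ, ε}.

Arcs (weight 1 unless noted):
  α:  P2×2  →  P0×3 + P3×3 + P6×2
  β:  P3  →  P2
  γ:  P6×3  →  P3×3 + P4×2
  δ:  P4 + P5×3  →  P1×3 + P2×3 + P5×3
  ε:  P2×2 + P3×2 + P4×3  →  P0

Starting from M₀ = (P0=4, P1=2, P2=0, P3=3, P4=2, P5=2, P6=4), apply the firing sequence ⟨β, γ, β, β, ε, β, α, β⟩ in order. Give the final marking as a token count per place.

step 1: fire β:  (P0=4, P1=2, P2=0, P3=3, P4=2, P5=2, P6=4) → (P0=4, P1=2, P2=1, P3=2, P4=2, P5=2, P6=4)
step 2: fire γ:  (P0=4, P1=2, P2=1, P3=2, P4=2, P5=2, P6=4) → (P0=4, P1=2, P2=1, P3=5, P4=4, P5=2, P6=1)
step 3: fire β:  (P0=4, P1=2, P2=1, P3=5, P4=4, P5=2, P6=1) → (P0=4, P1=2, P2=2, P3=4, P4=4, P5=2, P6=1)
step 4: fire β:  (P0=4, P1=2, P2=2, P3=4, P4=4, P5=2, P6=1) → (P0=4, P1=2, P2=3, P3=3, P4=4, P5=2, P6=1)
step 5: fire ε:  (P0=4, P1=2, P2=3, P3=3, P4=4, P5=2, P6=1) → (P0=5, P1=2, P2=1, P3=1, P4=1, P5=2, P6=1)
step 6: fire β:  (P0=5, P1=2, P2=1, P3=1, P4=1, P5=2, P6=1) → (P0=5, P1=2, P2=2, P3=0, P4=1, P5=2, P6=1)
step 7: fire α:  (P0=5, P1=2, P2=2, P3=0, P4=1, P5=2, P6=1) → (P0=8, P1=2, P2=0, P3=3, P4=1, P5=2, P6=3)
step 8: fire β:  (P0=8, P1=2, P2=0, P3=3, P4=1, P5=2, P6=3) → (P0=8, P1=2, P2=1, P3=2, P4=1, P5=2, P6=3)

(P0=8, P1=2, P2=1, P3=2, P4=1, P5=2, P6=3)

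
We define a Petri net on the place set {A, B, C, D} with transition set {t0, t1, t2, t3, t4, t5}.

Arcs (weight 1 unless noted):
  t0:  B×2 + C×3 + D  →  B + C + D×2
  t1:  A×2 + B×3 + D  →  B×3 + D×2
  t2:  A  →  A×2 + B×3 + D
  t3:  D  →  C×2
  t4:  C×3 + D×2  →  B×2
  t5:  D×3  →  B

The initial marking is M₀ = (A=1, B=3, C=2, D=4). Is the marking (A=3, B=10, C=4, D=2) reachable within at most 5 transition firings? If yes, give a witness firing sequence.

step 1: fire t2:  (A=1, B=3, C=2, D=4) → (A=2, B=6, C=2, D=5)
step 2: fire t2:  (A=2, B=6, C=2, D=5) → (A=3, B=9, C=2, D=6)
step 3: fire t3:  (A=3, B=9, C=2, D=6) → (A=3, B=9, C=4, D=5)
step 4: fire t5:  (A=3, B=9, C=4, D=5) → (A=3, B=10, C=4, D=2)

YES — reachable via ⟨t2, t2, t3, t5⟩ (4 firings)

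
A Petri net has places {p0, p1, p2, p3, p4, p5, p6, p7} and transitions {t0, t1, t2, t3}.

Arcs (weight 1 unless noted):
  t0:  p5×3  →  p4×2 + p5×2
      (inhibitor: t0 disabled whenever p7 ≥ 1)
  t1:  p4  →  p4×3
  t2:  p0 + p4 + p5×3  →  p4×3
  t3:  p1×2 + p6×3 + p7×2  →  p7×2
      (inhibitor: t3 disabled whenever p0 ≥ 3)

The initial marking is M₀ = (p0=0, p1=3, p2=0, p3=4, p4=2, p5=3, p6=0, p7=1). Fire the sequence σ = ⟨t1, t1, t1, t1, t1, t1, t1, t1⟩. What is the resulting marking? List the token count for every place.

step 1: fire t1:  (p0=0, p1=3, p2=0, p3=4, p4=2, p5=3, p6=0, p7=1) → (p0=0, p1=3, p2=0, p3=4, p4=4, p5=3, p6=0, p7=1)
step 2: fire t1:  (p0=0, p1=3, p2=0, p3=4, p4=4, p5=3, p6=0, p7=1) → (p0=0, p1=3, p2=0, p3=4, p4=6, p5=3, p6=0, p7=1)
step 3: fire t1:  (p0=0, p1=3, p2=0, p3=4, p4=6, p5=3, p6=0, p7=1) → (p0=0, p1=3, p2=0, p3=4, p4=8, p5=3, p6=0, p7=1)
step 4: fire t1:  (p0=0, p1=3, p2=0, p3=4, p4=8, p5=3, p6=0, p7=1) → (p0=0, p1=3, p2=0, p3=4, p4=10, p5=3, p6=0, p7=1)
step 5: fire t1:  (p0=0, p1=3, p2=0, p3=4, p4=10, p5=3, p6=0, p7=1) → (p0=0, p1=3, p2=0, p3=4, p4=12, p5=3, p6=0, p7=1)
step 6: fire t1:  (p0=0, p1=3, p2=0, p3=4, p4=12, p5=3, p6=0, p7=1) → (p0=0, p1=3, p2=0, p3=4, p4=14, p5=3, p6=0, p7=1)
step 7: fire t1:  (p0=0, p1=3, p2=0, p3=4, p4=14, p5=3, p6=0, p7=1) → (p0=0, p1=3, p2=0, p3=4, p4=16, p5=3, p6=0, p7=1)
step 8: fire t1:  (p0=0, p1=3, p2=0, p3=4, p4=16, p5=3, p6=0, p7=1) → (p0=0, p1=3, p2=0, p3=4, p4=18, p5=3, p6=0, p7=1)

(p0=0, p1=3, p2=0, p3=4, p4=18, p5=3, p6=0, p7=1)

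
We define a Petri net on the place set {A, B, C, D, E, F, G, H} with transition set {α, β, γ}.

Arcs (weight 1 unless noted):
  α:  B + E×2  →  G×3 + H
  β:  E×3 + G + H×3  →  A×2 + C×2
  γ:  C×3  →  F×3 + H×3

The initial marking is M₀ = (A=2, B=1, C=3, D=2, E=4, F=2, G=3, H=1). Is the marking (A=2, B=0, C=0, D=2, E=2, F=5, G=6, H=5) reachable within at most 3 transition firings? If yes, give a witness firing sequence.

YES — reachable via ⟨α, γ⟩ (2 firings)

step 1: fire α:  (A=2, B=1, C=3, D=2, E=4, F=2, G=3, H=1) → (A=2, B=0, C=3, D=2, E=2, F=2, G=6, H=2)
step 2: fire γ:  (A=2, B=0, C=3, D=2, E=2, F=2, G=6, H=2) → (A=2, B=0, C=0, D=2, E=2, F=5, G=6, H=5)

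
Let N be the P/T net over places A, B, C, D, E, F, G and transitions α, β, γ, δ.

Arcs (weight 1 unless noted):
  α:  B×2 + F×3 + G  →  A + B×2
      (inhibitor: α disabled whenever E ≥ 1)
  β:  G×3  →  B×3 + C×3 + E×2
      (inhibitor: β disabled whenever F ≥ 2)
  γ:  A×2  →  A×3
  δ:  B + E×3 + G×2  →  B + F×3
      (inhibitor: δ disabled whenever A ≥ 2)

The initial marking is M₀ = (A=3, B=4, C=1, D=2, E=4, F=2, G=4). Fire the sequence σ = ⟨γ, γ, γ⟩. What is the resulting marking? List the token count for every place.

(A=6, B=4, C=1, D=2, E=4, F=2, G=4)

step 1: fire γ:  (A=3, B=4, C=1, D=2, E=4, F=2, G=4) → (A=4, B=4, C=1, D=2, E=4, F=2, G=4)
step 2: fire γ:  (A=4, B=4, C=1, D=2, E=4, F=2, G=4) → (A=5, B=4, C=1, D=2, E=4, F=2, G=4)
step 3: fire γ:  (A=5, B=4, C=1, D=2, E=4, F=2, G=4) → (A=6, B=4, C=1, D=2, E=4, F=2, G=4)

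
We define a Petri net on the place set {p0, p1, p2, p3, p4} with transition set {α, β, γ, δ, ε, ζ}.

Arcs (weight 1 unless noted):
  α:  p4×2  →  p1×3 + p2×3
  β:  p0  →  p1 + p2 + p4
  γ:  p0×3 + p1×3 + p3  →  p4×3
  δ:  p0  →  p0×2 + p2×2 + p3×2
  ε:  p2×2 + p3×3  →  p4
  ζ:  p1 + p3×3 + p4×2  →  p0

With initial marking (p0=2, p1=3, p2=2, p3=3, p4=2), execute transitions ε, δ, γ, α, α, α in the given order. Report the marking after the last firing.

(p0=0, p1=9, p2=11, p3=1, p4=0)

step 1: fire ε:  (p0=2, p1=3, p2=2, p3=3, p4=2) → (p0=2, p1=3, p2=0, p3=0, p4=3)
step 2: fire δ:  (p0=2, p1=3, p2=0, p3=0, p4=3) → (p0=3, p1=3, p2=2, p3=2, p4=3)
step 3: fire γ:  (p0=3, p1=3, p2=2, p3=2, p4=3) → (p0=0, p1=0, p2=2, p3=1, p4=6)
step 4: fire α:  (p0=0, p1=0, p2=2, p3=1, p4=6) → (p0=0, p1=3, p2=5, p3=1, p4=4)
step 5: fire α:  (p0=0, p1=3, p2=5, p3=1, p4=4) → (p0=0, p1=6, p2=8, p3=1, p4=2)
step 6: fire α:  (p0=0, p1=6, p2=8, p3=1, p4=2) → (p0=0, p1=9, p2=11, p3=1, p4=0)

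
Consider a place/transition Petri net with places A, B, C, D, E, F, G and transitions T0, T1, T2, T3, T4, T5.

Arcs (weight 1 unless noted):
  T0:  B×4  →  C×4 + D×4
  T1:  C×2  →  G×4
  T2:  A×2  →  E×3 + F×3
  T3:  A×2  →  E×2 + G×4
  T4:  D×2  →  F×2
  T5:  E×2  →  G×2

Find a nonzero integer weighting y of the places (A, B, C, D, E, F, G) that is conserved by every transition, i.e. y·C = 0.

Incidence matrix C (rows=places, cols=transitions):
       T0   T1   T2   T3   T4   T5
    A   0    0   -2   -2    0    0
    B  -4    0    0    0    0    0
    C   4   -2    0    0    0    0
    D   4    0    0    0   -2    0
    E   0    0    3    2    0   -2
    F   0    0    3    0    2    0
    G   0    4    0    4    0    2

Candidate y = [3, 3, 2, 1, 1, 1, 1]; check y·C column-wise:
  col T0: 3·0 + 3·-4 + 2·4 + 1·4 + 1·0 + 1·0 + 1·0 = 0
  col T1: 3·0 + 3·0 + 2·-2 + 1·0 + 1·0 + 1·0 + 1·4 = 0
  col T2: 3·-2 + 3·0 + 2·0 + 1·0 + 1·3 + 1·3 + 1·0 = 0
  col T3: 3·-2 + 3·0 + 2·0 + 1·0 + 1·2 + 1·0 + 1·4 = 0
  col T4: 3·0 + 3·0 + 2·0 + 1·-2 + 1·0 + 1·2 + 1·0 = 0
  col T5: 3·0 + 3·0 + 2·0 + 1·0 + 1·-2 + 1·0 + 1·2 = 0

y = (A:3, B:3, C:2, D:1, E:1, F:1, G:1)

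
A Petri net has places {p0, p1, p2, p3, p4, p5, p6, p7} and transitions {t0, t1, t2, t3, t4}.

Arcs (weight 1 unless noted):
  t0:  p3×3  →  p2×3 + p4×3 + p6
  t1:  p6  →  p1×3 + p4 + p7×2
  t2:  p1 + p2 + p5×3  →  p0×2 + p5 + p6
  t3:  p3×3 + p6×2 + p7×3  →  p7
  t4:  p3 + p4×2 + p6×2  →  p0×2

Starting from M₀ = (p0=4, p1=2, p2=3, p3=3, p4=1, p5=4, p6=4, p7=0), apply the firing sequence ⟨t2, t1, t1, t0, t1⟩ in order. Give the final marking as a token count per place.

(p0=6, p1=10, p2=5, p3=0, p4=7, p5=2, p6=3, p7=6)

step 1: fire t2:  (p0=4, p1=2, p2=3, p3=3, p4=1, p5=4, p6=4, p7=0) → (p0=6, p1=1, p2=2, p3=3, p4=1, p5=2, p6=5, p7=0)
step 2: fire t1:  (p0=6, p1=1, p2=2, p3=3, p4=1, p5=2, p6=5, p7=0) → (p0=6, p1=4, p2=2, p3=3, p4=2, p5=2, p6=4, p7=2)
step 3: fire t1:  (p0=6, p1=4, p2=2, p3=3, p4=2, p5=2, p6=4, p7=2) → (p0=6, p1=7, p2=2, p3=3, p4=3, p5=2, p6=3, p7=4)
step 4: fire t0:  (p0=6, p1=7, p2=2, p3=3, p4=3, p5=2, p6=3, p7=4) → (p0=6, p1=7, p2=5, p3=0, p4=6, p5=2, p6=4, p7=4)
step 5: fire t1:  (p0=6, p1=7, p2=5, p3=0, p4=6, p5=2, p6=4, p7=4) → (p0=6, p1=10, p2=5, p3=0, p4=7, p5=2, p6=3, p7=6)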